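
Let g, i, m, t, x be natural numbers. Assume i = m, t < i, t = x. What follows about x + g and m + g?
x + g < m + g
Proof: i = m and t < i, thus t < m. Because t = x, x < m. Then x + g < m + g.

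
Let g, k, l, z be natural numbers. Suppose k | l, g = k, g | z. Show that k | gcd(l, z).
Since g = k and g | z, k | z. k | l, so k | gcd(l, z).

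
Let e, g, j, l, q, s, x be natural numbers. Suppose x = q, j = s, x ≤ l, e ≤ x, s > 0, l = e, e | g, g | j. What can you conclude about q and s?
q ≤ s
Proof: l = e and x ≤ l, thus x ≤ e. Since e ≤ x, e = x. x = q, so e = q. From e | g and g | j, e | j. j = s, so e | s. Because s > 0, e ≤ s. Since e = q, q ≤ s.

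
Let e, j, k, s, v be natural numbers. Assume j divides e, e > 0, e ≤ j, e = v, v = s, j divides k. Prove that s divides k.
Because j divides e and e > 0, j ≤ e. Since e ≤ j, j = e. Since e = v, j = v. From v = s, j = s. Since j divides k, s divides k.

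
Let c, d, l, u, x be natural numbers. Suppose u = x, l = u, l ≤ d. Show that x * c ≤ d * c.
l = u and u = x, thus l = x. l ≤ d, so x ≤ d. By multiplying by a non-negative, x * c ≤ d * c.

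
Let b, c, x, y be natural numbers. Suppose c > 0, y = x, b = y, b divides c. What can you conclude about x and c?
x ≤ c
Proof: b = y and y = x, therefore b = x. Since b divides c, x divides c. Since c > 0, x ≤ c.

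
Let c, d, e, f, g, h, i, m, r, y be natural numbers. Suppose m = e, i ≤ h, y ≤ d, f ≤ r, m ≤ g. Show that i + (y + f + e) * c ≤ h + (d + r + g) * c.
From y ≤ d and f ≤ r, y + f ≤ d + r. Since m = e and m ≤ g, e ≤ g. Since y + f ≤ d + r, y + f + e ≤ d + r + g. Then (y + f + e) * c ≤ (d + r + g) * c. Since i ≤ h, i + (y + f + e) * c ≤ h + (d + r + g) * c.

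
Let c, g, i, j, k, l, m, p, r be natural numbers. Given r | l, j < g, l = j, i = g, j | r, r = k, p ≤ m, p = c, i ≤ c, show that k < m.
Since l = j and r | l, r | j. Since j | r, j = r. From j < g, r < g. r = k, so k < g. Since p = c and p ≤ m, c ≤ m. Since i ≤ c, i ≤ m. Since i = g, g ≤ m. From k < g, k < m.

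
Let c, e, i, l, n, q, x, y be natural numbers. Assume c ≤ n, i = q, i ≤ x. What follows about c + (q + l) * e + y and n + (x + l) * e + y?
c + (q + l) * e + y ≤ n + (x + l) * e + y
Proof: i = q and i ≤ x, so q ≤ x. Then q + l ≤ x + l. Then (q + l) * e ≤ (x + l) * e. Then (q + l) * e + y ≤ (x + l) * e + y. Because c ≤ n, c + (q + l) * e + y ≤ n + (x + l) * e + y.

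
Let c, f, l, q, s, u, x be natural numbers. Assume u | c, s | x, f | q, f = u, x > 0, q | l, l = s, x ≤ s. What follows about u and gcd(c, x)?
u | gcd(c, x)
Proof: Because s | x and x > 0, s ≤ x. Since x ≤ s, s = x. Since f | q and q | l, f | l. l = s, so f | s. Since s = x, f | x. f = u, so u | x. Since u | c, u | gcd(c, x).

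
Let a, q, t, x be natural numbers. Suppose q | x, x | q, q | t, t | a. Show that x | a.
From q | x and x | q, q = x. From q | t, x | t. Since t | a, x | a.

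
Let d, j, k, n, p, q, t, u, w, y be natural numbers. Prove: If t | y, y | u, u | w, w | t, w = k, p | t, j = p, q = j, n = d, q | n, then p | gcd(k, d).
t | y and y | u, therefore t | u. Since u | w, t | w. Since w | t, t = w. w = k, so t = k. p | t, so p | k. n = d and q | n, thus q | d. From q = j, j | d. Since j = p, p | d. From p | k, p | gcd(k, d).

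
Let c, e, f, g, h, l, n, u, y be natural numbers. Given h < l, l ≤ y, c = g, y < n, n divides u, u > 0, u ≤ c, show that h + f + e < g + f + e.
Since n divides u and u > 0, n ≤ u. y < n, so y < u. From u ≤ c, y < c. Since c = g, y < g. Since l ≤ y, l < g. h < l, so h < g. Then h + f < g + f. Then h + f + e < g + f + e.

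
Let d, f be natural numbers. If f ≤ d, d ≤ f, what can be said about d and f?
d = f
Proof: Since f ≤ d and d ≤ f, f = d. Then d = f.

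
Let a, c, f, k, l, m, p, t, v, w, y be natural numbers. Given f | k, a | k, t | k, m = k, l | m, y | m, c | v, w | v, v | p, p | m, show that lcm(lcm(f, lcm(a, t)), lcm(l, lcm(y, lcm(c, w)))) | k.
a | k and t | k, thus lcm(a, t) | k. Since f | k, lcm(f, lcm(a, t)) | k. c | v and w | v, therefore lcm(c, w) | v. Since v | p, lcm(c, w) | p. p | m, so lcm(c, w) | m. Because y | m, lcm(y, lcm(c, w)) | m. Since l | m, lcm(l, lcm(y, lcm(c, w))) | m. m = k, so lcm(l, lcm(y, lcm(c, w))) | k. lcm(f, lcm(a, t)) | k, so lcm(lcm(f, lcm(a, t)), lcm(l, lcm(y, lcm(c, w)))) | k.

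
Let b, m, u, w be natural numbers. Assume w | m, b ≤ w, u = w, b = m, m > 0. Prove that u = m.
w | m and m > 0, thus w ≤ m. b = m and b ≤ w, therefore m ≤ w. Since w ≤ m, w = m. Since u = w, u = m.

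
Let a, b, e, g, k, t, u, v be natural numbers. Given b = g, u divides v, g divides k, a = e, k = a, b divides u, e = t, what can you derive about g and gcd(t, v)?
g divides gcd(t, v)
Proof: k = a and g divides k, hence g divides a. Since a = e, g divides e. e = t, so g divides t. b divides u and u divides v, thus b divides v. b = g, so g divides v. g divides t, so g divides gcd(t, v).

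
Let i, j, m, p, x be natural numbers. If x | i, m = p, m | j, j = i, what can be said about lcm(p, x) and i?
lcm(p, x) | i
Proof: j = i and m | j, thus m | i. Since m = p, p | i. From x | i, lcm(p, x) | i.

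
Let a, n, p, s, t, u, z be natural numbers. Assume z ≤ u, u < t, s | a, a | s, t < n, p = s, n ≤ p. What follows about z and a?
z < a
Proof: Since z ≤ u and u < t, z < t. s | a and a | s, therefore s = a. p = s and n ≤ p, hence n ≤ s. Since t < n, t < s. s = a, so t < a. From z < t, z < a.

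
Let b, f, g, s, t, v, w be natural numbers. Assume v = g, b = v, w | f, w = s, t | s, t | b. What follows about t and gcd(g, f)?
t | gcd(g, f)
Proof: Since b = v and v = g, b = g. Since t | b, t | g. w = s and w | f, hence s | f. Since t | s, t | f. t | g, so t | gcd(g, f).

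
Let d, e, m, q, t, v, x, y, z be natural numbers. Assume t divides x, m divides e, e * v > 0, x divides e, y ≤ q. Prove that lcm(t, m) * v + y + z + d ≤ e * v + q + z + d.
t divides x and x divides e, thus t divides e. Because m divides e, lcm(t, m) divides e. Then lcm(t, m) * v divides e * v. e * v > 0, so lcm(t, m) * v ≤ e * v. Because y ≤ q, lcm(t, m) * v + y ≤ e * v + q. Then lcm(t, m) * v + y + z ≤ e * v + q + z. Then lcm(t, m) * v + y + z + d ≤ e * v + q + z + d.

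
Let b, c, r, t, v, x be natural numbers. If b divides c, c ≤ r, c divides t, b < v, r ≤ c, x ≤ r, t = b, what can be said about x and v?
x < v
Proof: t = b and c divides t, so c divides b. Since b divides c, b = c. From c ≤ r and r ≤ c, c = r. b = c, so b = r. b < v, so r < v. Since x ≤ r, x < v.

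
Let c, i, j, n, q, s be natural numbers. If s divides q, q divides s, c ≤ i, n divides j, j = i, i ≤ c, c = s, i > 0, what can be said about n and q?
n ≤ q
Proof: From i ≤ c and c ≤ i, i = c. Because c = s, i = s. s divides q and q divides s, so s = q. Since i = s, i = q. j = i and n divides j, hence n divides i. Since i > 0, n ≤ i. Since i = q, n ≤ q.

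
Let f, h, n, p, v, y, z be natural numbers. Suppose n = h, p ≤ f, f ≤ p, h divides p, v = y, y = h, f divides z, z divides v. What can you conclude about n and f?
n = f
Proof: p ≤ f and f ≤ p, therefore p = f. Since h divides p, h divides f. From v = y and y = h, v = h. From f divides z and z divides v, f divides v. v = h, so f divides h. h divides f, so h = f. Since n = h, n = f.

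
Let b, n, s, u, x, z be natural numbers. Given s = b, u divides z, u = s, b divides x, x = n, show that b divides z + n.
u = s and u divides z, therefore s divides z. Since s = b, b divides z. x = n and b divides x, thus b divides n. b divides z, so b divides z + n.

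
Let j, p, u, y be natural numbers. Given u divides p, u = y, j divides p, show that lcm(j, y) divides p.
Since u = y and u divides p, y divides p. j divides p, so lcm(j, y) divides p.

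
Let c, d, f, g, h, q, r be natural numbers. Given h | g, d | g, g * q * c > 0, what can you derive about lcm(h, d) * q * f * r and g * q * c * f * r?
lcm(h, d) * q * f * r ≤ g * q * c * f * r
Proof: h | g and d | g, thus lcm(h, d) | g. Then lcm(h, d) * q | g * q. Then lcm(h, d) * q | g * q * c. g * q * c > 0, so lcm(h, d) * q ≤ g * q * c. Then lcm(h, d) * q * f ≤ g * q * c * f. Then lcm(h, d) * q * f * r ≤ g * q * c * f * r.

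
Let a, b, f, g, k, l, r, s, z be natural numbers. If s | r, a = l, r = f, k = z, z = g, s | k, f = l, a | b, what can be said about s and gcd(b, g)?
s | gcd(b, g)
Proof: r = f and s | r, therefore s | f. f = l, so s | l. a = l and a | b, therefore l | b. s | l, so s | b. Since k = z and s | k, s | z. z = g, so s | g. s | b, so s | gcd(b, g).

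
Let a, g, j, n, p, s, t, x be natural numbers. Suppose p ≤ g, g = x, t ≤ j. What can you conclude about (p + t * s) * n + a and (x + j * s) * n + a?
(p + t * s) * n + a ≤ (x + j * s) * n + a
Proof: g = x and p ≤ g, so p ≤ x. t ≤ j, so t * s ≤ j * s. Because p ≤ x, p + t * s ≤ x + j * s. Then (p + t * s) * n ≤ (x + j * s) * n. Then (p + t * s) * n + a ≤ (x + j * s) * n + a.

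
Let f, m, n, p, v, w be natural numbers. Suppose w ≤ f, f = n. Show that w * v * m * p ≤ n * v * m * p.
f = n and w ≤ f, so w ≤ n. Then w * v ≤ n * v. Then w * v * m ≤ n * v * m. Then w * v * m * p ≤ n * v * m * p.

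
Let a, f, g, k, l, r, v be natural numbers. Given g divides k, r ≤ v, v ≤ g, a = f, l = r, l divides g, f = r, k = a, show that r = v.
k = a and a = f, so k = f. f = r, so k = r. Since g divides k, g divides r. From l = r and l divides g, r divides g. Since g divides r, g = r. v ≤ g, so v ≤ r. Since r ≤ v, v = r. Then r = v.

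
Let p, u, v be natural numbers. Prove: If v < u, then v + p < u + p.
From v < u, by adding to both sides, v + p < u + p.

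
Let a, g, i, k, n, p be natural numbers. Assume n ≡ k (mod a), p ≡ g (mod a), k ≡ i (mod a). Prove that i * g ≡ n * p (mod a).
n ≡ k (mod a) and k ≡ i (mod a), therefore n ≡ i (mod a). Using p ≡ g (mod a), by multiplying congruences, n * p ≡ i * g (mod a). Then i * g ≡ n * p (mod a).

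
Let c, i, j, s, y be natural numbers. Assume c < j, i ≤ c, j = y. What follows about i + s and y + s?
i + s < y + s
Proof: i ≤ c and c < j, therefore i < j. Since j = y, i < y. Then i + s < y + s.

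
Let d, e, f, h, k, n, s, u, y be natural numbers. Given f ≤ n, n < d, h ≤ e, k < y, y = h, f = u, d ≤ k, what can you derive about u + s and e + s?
u + s < e + s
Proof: f ≤ n and n < d, hence f < d. Since y = h and k < y, k < h. d ≤ k, so d < h. From h ≤ e, d < e. f < d, so f < e. f = u, so u < e. Then u + s < e + s.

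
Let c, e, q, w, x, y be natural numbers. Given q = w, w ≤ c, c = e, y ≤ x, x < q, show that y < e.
From y ≤ x and x < q, y < q. Since q = w, y < w. c = e and w ≤ c, so w ≤ e. Since y < w, y < e.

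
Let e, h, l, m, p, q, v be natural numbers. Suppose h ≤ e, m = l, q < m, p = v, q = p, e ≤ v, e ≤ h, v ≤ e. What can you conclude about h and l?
h < l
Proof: v ≤ e and e ≤ v, thus v = e. p = v, so p = e. Since e ≤ h and h ≤ e, e = h. Since p = e, p = h. From m = l and q < m, q < l. q = p, so p < l. Since p = h, h < l.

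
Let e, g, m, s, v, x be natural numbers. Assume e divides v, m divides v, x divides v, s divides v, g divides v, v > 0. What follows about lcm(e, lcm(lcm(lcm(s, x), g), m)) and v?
lcm(e, lcm(lcm(lcm(s, x), g), m)) ≤ v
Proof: Because s divides v and x divides v, lcm(s, x) divides v. g divides v, so lcm(lcm(s, x), g) divides v. m divides v, so lcm(lcm(lcm(s, x), g), m) divides v. From e divides v, lcm(e, lcm(lcm(lcm(s, x), g), m)) divides v. Since v > 0, lcm(e, lcm(lcm(lcm(s, x), g), m)) ≤ v.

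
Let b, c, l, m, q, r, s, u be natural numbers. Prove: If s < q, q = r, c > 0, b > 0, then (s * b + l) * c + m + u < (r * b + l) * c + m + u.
Because q = r and s < q, s < r. Since b > 0, s * b < r * b. Then s * b + l < r * b + l. c > 0, so (s * b + l) * c < (r * b + l) * c. Then (s * b + l) * c + m < (r * b + l) * c + m. Then (s * b + l) * c + m + u < (r * b + l) * c + m + u.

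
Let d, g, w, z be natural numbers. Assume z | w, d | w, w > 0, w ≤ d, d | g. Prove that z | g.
d | w and w > 0, therefore d ≤ w. Since w ≤ d, d = w. Since d | g, w | g. Since z | w, z | g.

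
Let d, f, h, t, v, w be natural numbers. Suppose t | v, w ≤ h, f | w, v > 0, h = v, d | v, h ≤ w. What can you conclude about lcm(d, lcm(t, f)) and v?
lcm(d, lcm(t, f)) ≤ v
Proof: w ≤ h and h ≤ w, thus w = h. Since h = v, w = v. f | w, so f | v. Since t | v, lcm(t, f) | v. Since d | v, lcm(d, lcm(t, f)) | v. Since v > 0, lcm(d, lcm(t, f)) ≤ v.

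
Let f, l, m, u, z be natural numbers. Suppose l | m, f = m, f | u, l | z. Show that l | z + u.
f = m and f | u, therefore m | u. Since l | m, l | u. Because l | z, l | z + u.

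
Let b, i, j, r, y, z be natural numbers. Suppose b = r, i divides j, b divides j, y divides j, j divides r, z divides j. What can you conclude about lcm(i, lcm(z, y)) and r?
lcm(i, lcm(z, y)) divides r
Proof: b = r and b divides j, therefore r divides j. j divides r, so j = r. z divides j and y divides j, so lcm(z, y) divides j. i divides j, so lcm(i, lcm(z, y)) divides j. Because j = r, lcm(i, lcm(z, y)) divides r.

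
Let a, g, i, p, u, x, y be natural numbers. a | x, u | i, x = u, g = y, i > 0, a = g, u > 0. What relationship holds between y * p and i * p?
y * p ≤ i * p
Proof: From a = g and a | x, g | x. From x = u, g | u. g = y, so y | u. Since u > 0, y ≤ u. u | i and i > 0, hence u ≤ i. y ≤ u, so y ≤ i. Then y * p ≤ i * p.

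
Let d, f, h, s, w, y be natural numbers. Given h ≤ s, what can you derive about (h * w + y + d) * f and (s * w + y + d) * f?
(h * w + y + d) * f ≤ (s * w + y + d) * f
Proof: From h ≤ s, by multiplying by a non-negative, h * w ≤ s * w. Then h * w + y ≤ s * w + y. Then h * w + y + d ≤ s * w + y + d. By multiplying by a non-negative, (h * w + y + d) * f ≤ (s * w + y + d) * f.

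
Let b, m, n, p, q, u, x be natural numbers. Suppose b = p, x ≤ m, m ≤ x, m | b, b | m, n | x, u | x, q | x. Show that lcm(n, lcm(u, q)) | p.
From x ≤ m and m ≤ x, x = m. m | b and b | m, therefore m = b. Since x = m, x = b. u | x and q | x, so lcm(u, q) | x. n | x, so lcm(n, lcm(u, q)) | x. x = b, so lcm(n, lcm(u, q)) | b. b = p, so lcm(n, lcm(u, q)) | p.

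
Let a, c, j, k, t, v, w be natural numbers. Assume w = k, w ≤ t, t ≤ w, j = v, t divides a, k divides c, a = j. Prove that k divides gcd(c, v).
From t ≤ w and w ≤ t, t = w. From w = k, t = k. Because a = j and t divides a, t divides j. j = v, so t divides v. t = k, so k divides v. k divides c, so k divides gcd(c, v).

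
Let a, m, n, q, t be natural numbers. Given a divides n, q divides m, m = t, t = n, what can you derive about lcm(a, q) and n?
lcm(a, q) divides n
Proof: m = t and t = n, so m = n. Since q divides m, q divides n. a divides n, so lcm(a, q) divides n.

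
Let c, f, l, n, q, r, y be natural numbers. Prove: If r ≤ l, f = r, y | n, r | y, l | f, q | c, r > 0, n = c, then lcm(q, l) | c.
f = r and l | f, so l | r. r > 0, so l ≤ r. r ≤ l, so r = l. r | y and y | n, therefore r | n. Since n = c, r | c. Since r = l, l | c. Since q | c, lcm(q, l) | c.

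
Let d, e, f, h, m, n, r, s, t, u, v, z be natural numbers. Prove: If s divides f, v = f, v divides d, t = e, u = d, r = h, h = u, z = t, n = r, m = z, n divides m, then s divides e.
v = f and v divides d, so f divides d. s divides f, so s divides d. Because r = h and h = u, r = u. m = z and n divides m, therefore n divides z. Since n = r, r divides z. z = t, so r divides t. Because r = u, u divides t. From u = d, d divides t. t = e, so d divides e. Since s divides d, s divides e.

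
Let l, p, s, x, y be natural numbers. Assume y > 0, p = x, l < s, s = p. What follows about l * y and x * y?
l * y < x * y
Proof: s = p and p = x, hence s = x. From l < s, l < x. Since y > 0, by multiplying by a positive, l * y < x * y.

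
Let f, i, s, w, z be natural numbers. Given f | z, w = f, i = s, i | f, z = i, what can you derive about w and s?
w = s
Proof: z = i and f | z, thus f | i. i | f, so f = i. Since w = f, w = i. i = s, so w = s.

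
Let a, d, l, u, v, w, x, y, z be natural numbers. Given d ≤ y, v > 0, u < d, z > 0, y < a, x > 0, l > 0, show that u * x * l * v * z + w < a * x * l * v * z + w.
d ≤ y and y < a, thus d < a. u < d, so u < a. Using x > 0, by multiplying by a positive, u * x < a * x. Using l > 0, by multiplying by a positive, u * x * l < a * x * l. Since v > 0, by multiplying by a positive, u * x * l * v < a * x * l * v. Since z > 0, by multiplying by a positive, u * x * l * v * z < a * x * l * v * z. Then u * x * l * v * z + w < a * x * l * v * z + w.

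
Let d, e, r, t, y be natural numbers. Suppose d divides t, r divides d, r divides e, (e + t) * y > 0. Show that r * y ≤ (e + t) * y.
Since r divides d and d divides t, r divides t. r divides e, so r divides e + t. Then r * y divides (e + t) * y. (e + t) * y > 0, so r * y ≤ (e + t) * y.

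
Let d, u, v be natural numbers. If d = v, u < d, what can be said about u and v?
u < v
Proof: d = v and u < d. By substitution, u < v.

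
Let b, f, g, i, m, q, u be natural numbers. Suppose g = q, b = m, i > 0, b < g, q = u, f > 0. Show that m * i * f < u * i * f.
b = m and b < g, so m < g. Because g = q, m < q. Since q = u, m < u. Combined with i > 0, by multiplying by a positive, m * i < u * i. From f > 0, by multiplying by a positive, m * i * f < u * i * f.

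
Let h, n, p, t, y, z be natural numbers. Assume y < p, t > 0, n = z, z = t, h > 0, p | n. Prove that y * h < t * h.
n = z and z = t, therefore n = t. Because p | n, p | t. t > 0, so p ≤ t. Since y < p, y < t. h > 0, so y * h < t * h.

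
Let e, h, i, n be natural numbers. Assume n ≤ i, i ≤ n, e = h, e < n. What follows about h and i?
h < i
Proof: Since n ≤ i and i ≤ n, n = i. e = h and e < n, so h < n. n = i, so h < i.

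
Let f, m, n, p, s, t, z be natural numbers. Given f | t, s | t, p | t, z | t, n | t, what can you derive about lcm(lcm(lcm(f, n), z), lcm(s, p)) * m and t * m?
lcm(lcm(lcm(f, n), z), lcm(s, p)) * m | t * m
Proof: Since f | t and n | t, lcm(f, n) | t. Since z | t, lcm(lcm(f, n), z) | t. From s | t and p | t, lcm(s, p) | t. lcm(lcm(f, n), z) | t, so lcm(lcm(lcm(f, n), z), lcm(s, p)) | t. Then lcm(lcm(lcm(f, n), z), lcm(s, p)) * m | t * m.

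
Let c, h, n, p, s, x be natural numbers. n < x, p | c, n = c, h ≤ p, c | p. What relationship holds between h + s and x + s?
h + s < x + s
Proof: c | p and p | c, hence c = p. Since n = c, n = p. Since n < x, p < x. Since h ≤ p, h < x. Then h + s < x + s.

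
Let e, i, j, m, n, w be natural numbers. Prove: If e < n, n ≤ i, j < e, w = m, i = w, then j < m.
j < e and e < n, therefore j < n. From i = w and w = m, i = m. n ≤ i, so n ≤ m. j < n, so j < m.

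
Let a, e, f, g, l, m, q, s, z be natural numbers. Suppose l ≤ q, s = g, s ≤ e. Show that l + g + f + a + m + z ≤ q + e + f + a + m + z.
Since s = g and s ≤ e, g ≤ e. Then g + f ≤ e + f. Then g + f + a ≤ e + f + a. From l ≤ q, l + g + f + a ≤ q + e + f + a. Then l + g + f + a + m ≤ q + e + f + a + m. Then l + g + f + a + m + z ≤ q + e + f + a + m + z.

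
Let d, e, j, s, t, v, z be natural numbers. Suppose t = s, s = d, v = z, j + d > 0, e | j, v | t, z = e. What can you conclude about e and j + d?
e ≤ j + d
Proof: t = s and s = d, therefore t = d. v = z and z = e, thus v = e. Since v | t, e | t. Since t = d, e | d. Since e | j, e | j + d. From j + d > 0, e ≤ j + d.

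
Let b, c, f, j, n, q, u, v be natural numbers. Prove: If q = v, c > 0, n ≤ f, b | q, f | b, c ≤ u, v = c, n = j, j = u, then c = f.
Since n = j and j = u, n = u. n ≤ f, so u ≤ f. Since c ≤ u, c ≤ f. q = v and v = c, thus q = c. Because f | b and b | q, f | q. Since q = c, f | c. Because c > 0, f ≤ c. c ≤ f, so c = f.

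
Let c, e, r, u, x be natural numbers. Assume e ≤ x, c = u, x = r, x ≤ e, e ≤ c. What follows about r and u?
r ≤ u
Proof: e ≤ x and x ≤ e, thus e = x. Since x = r, e = r. c = u and e ≤ c, therefore e ≤ u. e = r, so r ≤ u.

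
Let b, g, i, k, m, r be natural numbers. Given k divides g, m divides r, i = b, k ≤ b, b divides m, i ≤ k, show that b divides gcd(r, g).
Because b divides m and m divides r, b divides r. Because i = b and i ≤ k, b ≤ k. k ≤ b, so k = b. k divides g, so b divides g. Since b divides r, b divides gcd(r, g).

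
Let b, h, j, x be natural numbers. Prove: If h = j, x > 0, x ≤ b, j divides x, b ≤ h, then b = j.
Because j divides x and x > 0, j ≤ x. Since x ≤ b, j ≤ b. h = j and b ≤ h, hence b ≤ j. Since j ≤ b, j = b. Then b = j.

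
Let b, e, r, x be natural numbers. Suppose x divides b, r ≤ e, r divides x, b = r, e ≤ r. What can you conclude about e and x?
e = x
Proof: e ≤ r and r ≤ e, so e = r. b = r and x divides b, so x divides r. Because r divides x, r = x. Since e = r, e = x.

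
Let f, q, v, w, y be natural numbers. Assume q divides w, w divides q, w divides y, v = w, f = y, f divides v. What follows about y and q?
y = q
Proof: v = w and f divides v, hence f divides w. f = y, so y divides w. Since w divides y, y = w. w divides q and q divides w, therefore w = q. y = w, so y = q.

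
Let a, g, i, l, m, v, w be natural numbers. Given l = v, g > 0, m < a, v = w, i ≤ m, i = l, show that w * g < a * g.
l = v and v = w, so l = w. i = l and i ≤ m, thus l ≤ m. Because m < a, l < a. Since l = w, w < a. Since g > 0, w * g < a * g.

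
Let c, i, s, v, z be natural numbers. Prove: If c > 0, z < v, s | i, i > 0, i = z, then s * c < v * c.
s | i and i > 0, therefore s ≤ i. Since i = z, s ≤ z. Since z < v, s < v. Since c > 0, s * c < v * c.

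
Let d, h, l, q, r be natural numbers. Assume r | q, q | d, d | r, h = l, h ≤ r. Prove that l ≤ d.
Because r | q and q | d, r | d. From d | r, r = d. Since h = l and h ≤ r, l ≤ r. r = d, so l ≤ d.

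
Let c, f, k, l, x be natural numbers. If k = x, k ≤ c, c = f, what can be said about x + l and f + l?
x + l ≤ f + l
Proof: Because c = f and k ≤ c, k ≤ f. Since k = x, x ≤ f. Then x + l ≤ f + l.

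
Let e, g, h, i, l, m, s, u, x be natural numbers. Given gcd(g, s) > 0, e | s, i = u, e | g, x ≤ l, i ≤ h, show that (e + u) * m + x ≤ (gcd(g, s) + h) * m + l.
e | g and e | s, hence e | gcd(g, s). gcd(g, s) > 0, so e ≤ gcd(g, s). i = u and i ≤ h, so u ≤ h. Since e ≤ gcd(g, s), e + u ≤ gcd(g, s) + h. Then (e + u) * m ≤ (gcd(g, s) + h) * m. x ≤ l, so (e + u) * m + x ≤ (gcd(g, s) + h) * m + l.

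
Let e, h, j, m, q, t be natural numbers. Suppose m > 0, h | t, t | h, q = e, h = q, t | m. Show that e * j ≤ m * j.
h = q and q = e, hence h = e. Because t | h and h | t, t = h. t | m, so h | m. h = e, so e | m. Because m > 0, e ≤ m. Then e * j ≤ m * j.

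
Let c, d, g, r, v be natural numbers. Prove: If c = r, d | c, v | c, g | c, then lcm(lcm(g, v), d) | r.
g | c and v | c, hence lcm(g, v) | c. d | c, so lcm(lcm(g, v), d) | c. Since c = r, lcm(lcm(g, v), d) | r.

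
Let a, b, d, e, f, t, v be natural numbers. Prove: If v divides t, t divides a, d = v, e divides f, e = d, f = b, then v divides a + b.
v divides t and t divides a, hence v divides a. e = d and e divides f, hence d divides f. Since d = v, v divides f. f = b, so v divides b. Since v divides a, v divides a + b.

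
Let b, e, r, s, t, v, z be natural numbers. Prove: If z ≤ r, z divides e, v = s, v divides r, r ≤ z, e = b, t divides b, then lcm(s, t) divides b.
From v = s and v divides r, s divides r. z ≤ r and r ≤ z, hence z = r. Since z divides e, r divides e. s divides r, so s divides e. From e = b, s divides b. Since t divides b, lcm(s, t) divides b.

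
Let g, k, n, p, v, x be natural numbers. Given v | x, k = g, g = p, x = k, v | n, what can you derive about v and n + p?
v | n + p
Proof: From x = k and k = g, x = g. Since g = p, x = p. v | x, so v | p. v | n, so v | n + p.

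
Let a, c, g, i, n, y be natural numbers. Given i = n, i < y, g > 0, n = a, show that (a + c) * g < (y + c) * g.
Because i = n and n = a, i = a. From i < y, a < y. Then a + c < y + c. Since g > 0, by multiplying by a positive, (a + c) * g < (y + c) * g.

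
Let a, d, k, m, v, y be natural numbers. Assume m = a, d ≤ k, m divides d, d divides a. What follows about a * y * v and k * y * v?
a * y * v ≤ k * y * v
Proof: m = a and m divides d, thus a divides d. Since d divides a, d = a. d ≤ k, so a ≤ k. By multiplying by a non-negative, a * y ≤ k * y. By multiplying by a non-negative, a * y * v ≤ k * y * v.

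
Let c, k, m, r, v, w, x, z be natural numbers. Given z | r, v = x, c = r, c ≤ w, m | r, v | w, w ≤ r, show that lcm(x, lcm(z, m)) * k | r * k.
c = r and c ≤ w, so r ≤ w. Since w ≤ r, w = r. v | w, so v | r. Since v = x, x | r. z | r and m | r, hence lcm(z, m) | r. Since x | r, lcm(x, lcm(z, m)) | r. Then lcm(x, lcm(z, m)) * k | r * k.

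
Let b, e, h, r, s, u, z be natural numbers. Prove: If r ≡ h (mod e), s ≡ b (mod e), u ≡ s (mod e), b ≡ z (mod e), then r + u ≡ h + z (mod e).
u ≡ s (mod e) and s ≡ b (mod e), therefore u ≡ b (mod e). From b ≡ z (mod e), u ≡ z (mod e). r ≡ h (mod e), so r + u ≡ h + z (mod e).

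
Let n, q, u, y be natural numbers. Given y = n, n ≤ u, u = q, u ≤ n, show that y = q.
n ≤ u and u ≤ n, thus n = u. y = n, so y = u. u = q, so y = q.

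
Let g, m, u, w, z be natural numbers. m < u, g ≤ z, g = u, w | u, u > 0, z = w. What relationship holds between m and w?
m < w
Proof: Because g = u and g ≤ z, u ≤ z. Since z = w, u ≤ w. From w | u and u > 0, w ≤ u. u ≤ w, so u = w. m < u, so m < w.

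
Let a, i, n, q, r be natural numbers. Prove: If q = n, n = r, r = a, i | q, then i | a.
Since q = n and n = r, q = r. r = a, so q = a. Since i | q, i | a.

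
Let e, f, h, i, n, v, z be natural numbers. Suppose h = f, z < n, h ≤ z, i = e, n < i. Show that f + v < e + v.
From h = f and h ≤ z, f ≤ z. z < n and n < i, therefore z < i. f ≤ z, so f < i. Since i = e, f < e. Then f + v < e + v.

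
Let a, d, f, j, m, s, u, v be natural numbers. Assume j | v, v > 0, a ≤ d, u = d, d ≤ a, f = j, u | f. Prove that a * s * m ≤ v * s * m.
Because d ≤ a and a ≤ d, d = a. From u = d and u | f, d | f. From f = j, d | j. Since j | v, d | v. Since v > 0, d ≤ v. d = a, so a ≤ v. Then a * s ≤ v * s. Then a * s * m ≤ v * s * m.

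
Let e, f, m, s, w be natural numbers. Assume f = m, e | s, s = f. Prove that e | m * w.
s = f and f = m, thus s = m. From e | s, e | m. Then e | m * w.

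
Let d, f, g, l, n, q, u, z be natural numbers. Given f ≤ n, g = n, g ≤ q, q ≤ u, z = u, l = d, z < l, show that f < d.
g = n and g ≤ q, thus n ≤ q. q ≤ u, so n ≤ u. From l = d and z < l, z < d. Since z = u, u < d. Since n ≤ u, n < d. Since f ≤ n, f < d.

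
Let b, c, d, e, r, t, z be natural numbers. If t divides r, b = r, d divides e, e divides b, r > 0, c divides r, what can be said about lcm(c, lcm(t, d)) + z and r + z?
lcm(c, lcm(t, d)) + z ≤ r + z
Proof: d divides e and e divides b, therefore d divides b. Because b = r, d divides r. From t divides r, lcm(t, d) divides r. c divides r, so lcm(c, lcm(t, d)) divides r. Since r > 0, lcm(c, lcm(t, d)) ≤ r. Then lcm(c, lcm(t, d)) + z ≤ r + z.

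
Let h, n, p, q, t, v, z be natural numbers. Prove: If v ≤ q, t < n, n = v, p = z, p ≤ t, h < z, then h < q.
Because n = v and t < n, t < v. Since p ≤ t, p < v. v ≤ q, so p < q. p = z, so z < q. Since h < z, h < q.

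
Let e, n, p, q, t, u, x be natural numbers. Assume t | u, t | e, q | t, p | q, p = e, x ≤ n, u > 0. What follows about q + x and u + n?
q + x ≤ u + n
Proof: Since p = e and p | q, e | q. Because t | e, t | q. Since q | t, t = q. Since t | u, q | u. Because u > 0, q ≤ u. x ≤ n, so q + x ≤ u + n.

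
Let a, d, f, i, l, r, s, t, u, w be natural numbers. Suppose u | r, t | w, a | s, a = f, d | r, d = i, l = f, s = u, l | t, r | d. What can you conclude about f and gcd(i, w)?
f | gcd(i, w)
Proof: Since r | d and d | r, r = d. Since s = u and a | s, a | u. a = f, so f | u. u | r, so f | r. r = d, so f | d. d = i, so f | i. l | t and t | w, hence l | w. l = f, so f | w. Since f | i, f | gcd(i, w).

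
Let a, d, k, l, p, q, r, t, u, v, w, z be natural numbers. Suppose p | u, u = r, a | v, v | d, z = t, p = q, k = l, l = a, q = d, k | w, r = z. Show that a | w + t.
Since k = l and k | w, l | w. Since l = a, a | w. a | v and v | d, thus a | d. Because u = r and r = z, u = z. Since p = q and q = d, p = d. Since p | u, d | u. Since u = z, d | z. Since a | d, a | z. Since z = t, a | t. Since a | w, a | w + t.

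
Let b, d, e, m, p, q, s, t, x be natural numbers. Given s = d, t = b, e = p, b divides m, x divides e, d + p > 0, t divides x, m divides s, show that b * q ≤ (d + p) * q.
s = d and m divides s, therefore m divides d. Since b divides m, b divides d. t divides x and x divides e, hence t divides e. t = b, so b divides e. e = p, so b divides p. Since b divides d, b divides d + p. Since d + p > 0, b ≤ d + p. By multiplying by a non-negative, b * q ≤ (d + p) * q.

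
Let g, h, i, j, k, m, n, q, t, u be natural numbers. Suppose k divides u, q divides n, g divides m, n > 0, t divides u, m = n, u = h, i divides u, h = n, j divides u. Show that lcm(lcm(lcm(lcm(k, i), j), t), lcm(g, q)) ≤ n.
Because u = h and h = n, u = n. k divides u and i divides u, therefore lcm(k, i) divides u. From j divides u, lcm(lcm(k, i), j) divides u. Since t divides u, lcm(lcm(lcm(k, i), j), t) divides u. Since u = n, lcm(lcm(lcm(k, i), j), t) divides n. From m = n and g divides m, g divides n. Since q divides n, lcm(g, q) divides n. lcm(lcm(lcm(k, i), j), t) divides n, so lcm(lcm(lcm(lcm(k, i), j), t), lcm(g, q)) divides n. n > 0, so lcm(lcm(lcm(lcm(k, i), j), t), lcm(g, q)) ≤ n.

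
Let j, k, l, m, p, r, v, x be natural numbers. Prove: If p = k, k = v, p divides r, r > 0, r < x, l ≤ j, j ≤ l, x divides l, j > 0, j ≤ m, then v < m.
p = k and k = v, therefore p = v. From p divides r and r > 0, p ≤ r. r < x, so p < x. Since l ≤ j and j ≤ l, l = j. x divides l, so x divides j. Since j > 0, x ≤ j. j ≤ m, so x ≤ m. Since p < x, p < m. p = v, so v < m.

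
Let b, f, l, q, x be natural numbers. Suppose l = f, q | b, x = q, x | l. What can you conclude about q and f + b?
q | f + b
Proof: Since l = f and x | l, x | f. Because x = q, q | f. Since q | b, q | f + b.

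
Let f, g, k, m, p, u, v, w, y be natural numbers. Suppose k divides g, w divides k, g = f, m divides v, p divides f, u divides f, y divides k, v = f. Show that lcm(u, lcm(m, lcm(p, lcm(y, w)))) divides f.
v = f and m divides v, hence m divides f. y divides k and w divides k, hence lcm(y, w) divides k. g = f and k divides g, so k divides f. lcm(y, w) divides k, so lcm(y, w) divides f. Since p divides f, lcm(p, lcm(y, w)) divides f. Because m divides f, lcm(m, lcm(p, lcm(y, w))) divides f. Since u divides f, lcm(u, lcm(m, lcm(p, lcm(y, w)))) divides f.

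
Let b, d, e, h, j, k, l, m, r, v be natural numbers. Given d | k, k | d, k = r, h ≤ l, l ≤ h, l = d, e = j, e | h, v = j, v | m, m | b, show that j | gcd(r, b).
d | k and k | d, so d = k. Since k = r, d = r. h ≤ l and l ≤ h, thus h = l. Since l = d, h = d. From e = j and e | h, j | h. h = d, so j | d. Since d = r, j | r. From v | m and m | b, v | b. v = j, so j | b. Since j | r, j | gcd(r, b).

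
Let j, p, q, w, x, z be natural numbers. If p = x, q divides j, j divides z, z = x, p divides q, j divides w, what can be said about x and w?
x divides w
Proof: z = x and j divides z, thus j divides x. Since p = x and p divides q, x divides q. From q divides j, x divides j. Since j divides x, j = x. Since j divides w, x divides w.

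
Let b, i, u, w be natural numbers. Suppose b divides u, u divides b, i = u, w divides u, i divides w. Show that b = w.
i = u and i divides w, hence u divides w. Since w divides u, w = u. Because u divides b and b divides u, u = b. Since w = u, w = b. Then b = w.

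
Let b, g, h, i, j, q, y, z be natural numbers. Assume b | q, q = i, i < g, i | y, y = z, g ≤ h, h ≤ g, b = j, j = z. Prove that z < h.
Since y = z and i | y, i | z. b = j and b | q, therefore j | q. Since q = i, j | i. j = z, so z | i. i | z, so i = z. Since g ≤ h and h ≤ g, g = h. i < g, so i < h. Since i = z, z < h.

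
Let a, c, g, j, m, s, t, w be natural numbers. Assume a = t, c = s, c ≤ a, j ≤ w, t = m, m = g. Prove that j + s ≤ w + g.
Because a = t and t = m, a = m. m = g, so a = g. c ≤ a, so c ≤ g. From c = s, s ≤ g. From j ≤ w, j + s ≤ w + g.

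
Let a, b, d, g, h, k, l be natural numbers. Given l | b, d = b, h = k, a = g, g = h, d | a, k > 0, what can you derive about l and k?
l ≤ k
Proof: Since a = g and g = h, a = h. Because d | a, d | h. Since h = k, d | k. Since d = b, b | k. l | b, so l | k. From k > 0, l ≤ k.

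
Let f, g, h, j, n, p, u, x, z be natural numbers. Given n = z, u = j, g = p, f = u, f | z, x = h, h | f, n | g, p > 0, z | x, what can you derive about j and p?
j ≤ p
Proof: Because x = h and z | x, z | h. Since h | f, z | f. From f | z, z = f. f = u and u = j, hence f = j. Since z = f, z = j. n = z and n | g, hence z | g. Since g = p, z | p. Since z = j, j | p. Since p > 0, j ≤ p.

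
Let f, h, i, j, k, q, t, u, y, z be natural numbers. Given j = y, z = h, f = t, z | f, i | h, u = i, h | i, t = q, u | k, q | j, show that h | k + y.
i | h and h | i, thus i = h. Because u = i and u | k, i | k. i = h, so h | k. From z = h and z | f, h | f. f = t, so h | t. t = q, so h | q. From j = y and q | j, q | y. h | q, so h | y. Since h | k, h | k + y.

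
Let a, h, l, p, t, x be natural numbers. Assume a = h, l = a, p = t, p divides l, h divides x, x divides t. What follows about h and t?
h = t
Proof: From p = t and p divides l, t divides l. Because l = a, t divides a. Since a = h, t divides h. Since h divides x and x divides t, h divides t. Because t divides h, t = h. Then h = t.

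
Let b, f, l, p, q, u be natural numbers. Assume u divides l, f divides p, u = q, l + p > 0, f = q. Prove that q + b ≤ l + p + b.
u = q and u divides l, so q divides l. Since f = q and f divides p, q divides p. Since q divides l, q divides l + p. Since l + p > 0, q ≤ l + p. Then q + b ≤ l + p + b.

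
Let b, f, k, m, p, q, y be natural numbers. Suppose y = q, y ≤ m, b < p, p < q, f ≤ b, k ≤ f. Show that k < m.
From f ≤ b and b < p, f < p. p < q, so f < q. k ≤ f, so k < q. y = q and y ≤ m, thus q ≤ m. k < q, so k < m.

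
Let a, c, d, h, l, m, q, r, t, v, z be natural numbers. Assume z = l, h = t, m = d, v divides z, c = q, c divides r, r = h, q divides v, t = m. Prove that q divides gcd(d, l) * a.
Since h = t and t = m, h = m. Since m = d, h = d. r = h and c divides r, hence c divides h. Since c = q, q divides h. Since h = d, q divides d. z = l and v divides z, thus v divides l. Since q divides v, q divides l. Since q divides d, q divides gcd(d, l). Then q divides gcd(d, l) * a.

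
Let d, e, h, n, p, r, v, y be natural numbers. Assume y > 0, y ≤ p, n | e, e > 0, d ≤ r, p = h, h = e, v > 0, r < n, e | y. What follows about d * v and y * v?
d * v < y * v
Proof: e | y and y > 0, thus e ≤ y. p = h and h = e, so p = e. Because y ≤ p, y ≤ e. Since e ≤ y, e = y. d ≤ r and r < n, so d < n. Since n | e and e > 0, n ≤ e. From d < n, d < e. Since e = y, d < y. v > 0, so d * v < y * v.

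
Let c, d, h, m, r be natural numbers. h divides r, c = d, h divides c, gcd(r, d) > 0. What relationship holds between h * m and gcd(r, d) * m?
h * m ≤ gcd(r, d) * m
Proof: c = d and h divides c, therefore h divides d. Since h divides r, h divides gcd(r, d). gcd(r, d) > 0, so h ≤ gcd(r, d). By multiplying by a non-negative, h * m ≤ gcd(r, d) * m.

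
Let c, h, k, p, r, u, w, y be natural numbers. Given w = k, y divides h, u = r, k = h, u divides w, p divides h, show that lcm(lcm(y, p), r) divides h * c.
y divides h and p divides h, hence lcm(y, p) divides h. w = k and k = h, hence w = h. u = r and u divides w, so r divides w. Since w = h, r divides h. Since lcm(y, p) divides h, lcm(lcm(y, p), r) divides h. Then lcm(lcm(y, p), r) divides h * c.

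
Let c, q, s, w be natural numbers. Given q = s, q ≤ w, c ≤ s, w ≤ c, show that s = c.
Since q ≤ w and w ≤ c, q ≤ c. Since q = s, s ≤ c. Since c ≤ s, c = s. Then s = c.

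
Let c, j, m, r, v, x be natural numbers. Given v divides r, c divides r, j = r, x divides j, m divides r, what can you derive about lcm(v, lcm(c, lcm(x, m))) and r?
lcm(v, lcm(c, lcm(x, m))) divides r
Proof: j = r and x divides j, so x divides r. Since m divides r, lcm(x, m) divides r. Since c divides r, lcm(c, lcm(x, m)) divides r. Since v divides r, lcm(v, lcm(c, lcm(x, m))) divides r.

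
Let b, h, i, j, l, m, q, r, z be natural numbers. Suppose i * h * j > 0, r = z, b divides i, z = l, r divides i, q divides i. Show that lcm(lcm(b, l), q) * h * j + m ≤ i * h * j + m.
r = z and r divides i, hence z divides i. Because z = l, l divides i. b divides i, so lcm(b, l) divides i. Since q divides i, lcm(lcm(b, l), q) divides i. Then lcm(lcm(b, l), q) * h divides i * h. Then lcm(lcm(b, l), q) * h * j divides i * h * j. Since i * h * j > 0, lcm(lcm(b, l), q) * h * j ≤ i * h * j. Then lcm(lcm(b, l), q) * h * j + m ≤ i * h * j + m.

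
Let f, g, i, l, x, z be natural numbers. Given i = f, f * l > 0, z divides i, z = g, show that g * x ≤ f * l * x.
i = f and z divides i, so z divides f. z = g, so g divides f. Then g divides f * l. f * l > 0, so g ≤ f * l. By multiplying by a non-negative, g * x ≤ f * l * x.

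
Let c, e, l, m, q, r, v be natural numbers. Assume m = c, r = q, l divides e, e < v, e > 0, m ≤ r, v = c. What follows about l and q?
l < q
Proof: l divides e and e > 0, thus l ≤ e. From v = c and e < v, e < c. m = c and m ≤ r, therefore c ≤ r. Since r = q, c ≤ q. Because e < c, e < q. From l ≤ e, l < q.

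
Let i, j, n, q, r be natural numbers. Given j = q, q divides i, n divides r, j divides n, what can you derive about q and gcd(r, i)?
q divides gcd(r, i)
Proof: j divides n and n divides r, hence j divides r. j = q, so q divides r. Since q divides i, q divides gcd(r, i).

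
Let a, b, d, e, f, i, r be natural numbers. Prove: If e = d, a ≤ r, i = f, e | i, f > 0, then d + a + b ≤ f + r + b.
i = f and e | i, thus e | f. Since e = d, d | f. From f > 0, d ≤ f. Since a ≤ r, d + a ≤ f + r. Then d + a + b ≤ f + r + b.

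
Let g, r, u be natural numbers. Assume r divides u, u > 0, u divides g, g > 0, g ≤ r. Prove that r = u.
From r divides u and u > 0, r ≤ u. Because u divides g and g > 0, u ≤ g. From g ≤ r, u ≤ r. r ≤ u, so r = u.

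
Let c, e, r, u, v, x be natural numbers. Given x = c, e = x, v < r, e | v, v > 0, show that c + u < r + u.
e = x and e | v, so x | v. Since v > 0, x ≤ v. v < r, so x < r. x = c, so c < r. Then c + u < r + u.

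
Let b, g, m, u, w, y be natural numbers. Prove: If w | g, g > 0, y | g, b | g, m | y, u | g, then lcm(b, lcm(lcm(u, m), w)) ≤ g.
m | y and y | g, so m | g. Because u | g, lcm(u, m) | g. Since w | g, lcm(lcm(u, m), w) | g. Since b | g, lcm(b, lcm(lcm(u, m), w)) | g. From g > 0, lcm(b, lcm(lcm(u, m), w)) ≤ g.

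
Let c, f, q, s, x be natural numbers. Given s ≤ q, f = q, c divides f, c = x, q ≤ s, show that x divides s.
q ≤ s and s ≤ q, therefore q = s. f = q, so f = s. Because c = x and c divides f, x divides f. Since f = s, x divides s.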